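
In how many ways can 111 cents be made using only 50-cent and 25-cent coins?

We need non-negative integers (x, y) with 50x + 25y = 111.
For each x from 0 to 2, check if (111 - 50x) is a non-negative multiple of 25.
Solutions (x, y): none
Count: 0

0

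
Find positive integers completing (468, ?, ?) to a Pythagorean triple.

We need the other leg and hypotenuse such that 468² + x² = c².
Take x = 155, c = 493: 468² + 155² = 219024 + 24025 = 243049 = 493² ✓
Triple: (155, 468, 493)

(155, 468, 493)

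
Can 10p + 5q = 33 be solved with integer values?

Step 1: Compute gcd(10, 5).
gcd(10, 5) = 5

Step 2: Check divisibility.
Does 5 divide 33? 33 = 5 x 6 + 3, so no.

By the theorem on linear Diophantine equations, 10p + 5q = 33 has integer solutions if and only if gcd(10, 5) divides 33. Since 5 does not divide 33, no solutions exist.

No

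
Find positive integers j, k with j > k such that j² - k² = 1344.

Factor: j² - k² = (j+k)(j-k) = 1344.
We need two factors of 1344 with the same parity.
Use j+k = 672 and j-k = 2 (product 672·2 = 1344).
Adding: 2j = 674, so j = 337.
Subtracting: 2k = 670, so k = 335.
Check: 337² - 335² = 113569 - 112225 = 1344 ✓

j = 337, k = 335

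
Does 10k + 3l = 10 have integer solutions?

Step 1: Compute gcd(10, 3).
gcd(10, 3) = 1

Step 2: Check divisibility.
Does 1 divide 10? 10 = 1 x 10, so yes.

By the theorem on linear Diophantine equations, 10k + 3l = 10 has integer solutions if and only if gcd(10, 3) divides 10. Since 1 | 10, solutions exist.

Yes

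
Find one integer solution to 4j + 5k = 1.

Step 1: Check solvability.
gcd(4, 5) = 1
Since 1 divides 1, solutions exist.

Step 2: Apply extended Euclidean algorithm to find gcd.
We find integers such that 4*x0 + 5*y0 = 1

Step 3: Scale the particular solution.
Multiply by 1/1 = 1:
j = -1, k = 1

Step 4: Verify.
4*(-1) + 5*(1) = 1 = 1 ✓

j = -1, k = 1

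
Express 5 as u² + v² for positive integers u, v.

We need to find integers u, v > 0 such that u² + v² = 5.
Trying u = 1: v² = 5 - 1² = 5 - 1 = 4
v = 2
Check: 1² + 2² = 1 + 4 = 5 ✓

5 = 1² + 2²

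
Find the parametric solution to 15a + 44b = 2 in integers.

Step 1: Compute gcd(15, 44) = 1.
Since 1 divides 2, solutions exist.

Step 2: Find a particular solution using extended Euclidean algorithm.
We get a₀ = 6, b₀ = -2.
Check: 15*6 + 44*-2 = 2 = 2 ✓

Step 3: Write the general solution.
a = 6 + (44/1)t = 6 + 44t
b = -2 - (15/1)t = -2 - 15t
for any integer t.

a = 6 + 44t, b = -2 - 15t for integer t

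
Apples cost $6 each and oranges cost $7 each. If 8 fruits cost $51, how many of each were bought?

Let a = apples, o = oranges.
a + o = 8
6a + 7o = 51
Substitute o = 8 - a:
6a + 7(8 - a) = 51
(6 - 7)a = 51 - 56
-1a = -5
a = 5, o = 8 - 5 = 3

Apples: 5, Oranges: 3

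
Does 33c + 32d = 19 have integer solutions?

Step 1: Compute gcd(33, 32).
gcd(33, 32) = 1

Step 2: Check divisibility.
Does 1 divide 19? 19 = 1 x 19, so yes.

By the theorem on linear Diophantine equations, 33c + 32d = 19 has integer solutions if and only if gcd(33, 32) divides 19. Since 1 | 19, solutions exist.

Yes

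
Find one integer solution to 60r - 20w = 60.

Step 1: Check solvability.
gcd(60, 20) = 20
Since 20 divides 60, solutions exist.

Step 2: Apply extended Euclidean algorithm to find gcd.
We find integers such that 60*x0 + 20*y0 = 20

Step 3: Scale the particular solution.
Multiply by 60/20 = 3:
r = 0, w = -3

Step 4: Verify.
60*(0) - 20*(-3) = 60 = 60 ✓

r = 0, w = -3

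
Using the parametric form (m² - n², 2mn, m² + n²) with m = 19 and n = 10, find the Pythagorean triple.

a = m² - n² = 19² - 10² = 361 - 100 = 261
b = 2mn = 2·19·10 = 380
c = m² + n² = 361 + 100 = 461
Verify: 261² + 380² = 68121 + 144400 = 212521 = 461² ✓

(261, 380, 461)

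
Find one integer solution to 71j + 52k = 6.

Step 1: Check solvability.
gcd(71, 52) = 1
Since 1 divides 6, solutions exist.

Step 2: Apply extended Euclidean algorithm to find gcd.
We find integers such that 71*x0 + 52*y0 = 1

Step 3: Scale the particular solution.
Multiply by 6/1 = 6:
j = 66, k = -90

Step 4: Verify.
71*(66) + 52*(-90) = 6 = 6 ✓

j = 66, k = -90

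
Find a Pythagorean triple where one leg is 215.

We need the other leg and hypotenuse such that 215² + x² = c².
Take x = 912, c = 937: 215² + 912² = 46225 + 831744 = 877969 = 937² ✓
Triple: (215, 912, 937)

(215, 912, 937)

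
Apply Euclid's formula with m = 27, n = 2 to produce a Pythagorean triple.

a = m² - n² = 27² - 2² = 729 - 4 = 725
b = 2mn = 2·27·2 = 108
c = m² + n² = 729 + 4 = 733
Verify: 725² + 108² = 525625 + 11664 = 537289 = 733² ✓

(725, 108, 733)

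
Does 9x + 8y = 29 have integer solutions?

Step 1: Compute gcd(9, 8).
gcd(9, 8) = 1

Step 2: Check divisibility.
Does 1 divide 29? 29 = 1 x 29, so yes.

By the theorem on linear Diophantine equations, 9x + 8y = 29 has integer solutions if and only if gcd(9, 8) divides 29. Since 1 | 29, solutions exist.

Yes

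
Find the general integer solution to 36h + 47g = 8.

Step 1: Compute gcd(36, 47) = 1.
Since 1 divides 8, solutions exist.

Step 2: Find a particular solution using extended Euclidean algorithm.
We get h₀ = 136, g₀ = -104.
Check: 36*136 + 47*-104 = 8 = 8 ✓

Step 3: Write the general solution.
h = 136 + (47/1)t = 136 + 47t
g = -104 - (36/1)t = -104 - 36t
for any integer t.

h = 136 + 47t, g = -104 - 36t for integer t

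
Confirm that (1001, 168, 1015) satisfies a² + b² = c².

Compute a² + b² = 1001² + 168² = 1002001 + 28224 = 1030225
Compute c² = 1015² = 1030225
Since 1030225 = 1030225, confirmed.

Yes, it is a Pythagorean triple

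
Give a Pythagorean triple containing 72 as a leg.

We need the other leg and hypotenuse such that 72² + x² = c².
Take x = 210, c = 222: 72² + 210² = 5184 + 44100 = 49284 = 222² ✓
Triple: (210, 72, 222)

(210, 72, 222)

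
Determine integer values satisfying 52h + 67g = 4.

Step 1: Check solvability.
gcd(52, 67) = 1
Since 1 divides 4, solutions exist.

Step 2: Apply extended Euclidean algorithm to find gcd.
We find integers such that 52*x0 + 67*y0 = 1

Step 3: Scale the particular solution.
Multiply by 4/1 = 4:
h = -36, g = 28

Step 4: Verify.
52*(-36) + 67*(28) = 4 = 4 ✓

h = -36, g = 28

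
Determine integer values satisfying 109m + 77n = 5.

Step 1: Check solvability.
gcd(109, 77) = 1
Since 1 divides 5, solutions exist.

Step 2: Apply extended Euclidean algorithm to find gcd.
We find integers such that 109*x0 + 77*y0 = 1

Step 3: Scale the particular solution.
Multiply by 5/1 = 5:
m = -60, n = 85

Step 4: Verify.
109*(-60) + 77*(85) = 5 = 5 ✓

m = -60, n = 85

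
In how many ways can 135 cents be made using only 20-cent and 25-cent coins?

We need non-negative integers (x, y) with 20x + 25y = 135.
For each x from 0 to 6, check if (135 - 20x) is a non-negative multiple of 25.
Solutions (x, y): (3,3)
Count: 1

1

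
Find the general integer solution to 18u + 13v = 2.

Step 1: Compute gcd(18, 13) = 1.
Since 1 divides 2, solutions exist.

Step 2: Find a particular solution using extended Euclidean algorithm.
We get u₀ = -10, v₀ = 14.
Check: 18*-10 + 13*14 = 2 = 2 ✓

Step 3: Write the general solution.
u = -10 + (13/1)t = -10 + 13t
v = 14 - (18/1)t = 14 - 18t
for any integer t.

u = -10 + 13t, v = 14 - 18t for integer t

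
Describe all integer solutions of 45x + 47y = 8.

Step 1: Compute gcd(45, 47) = 1.
Since 1 divides 8, solutions exist.

Step 2: Find a particular solution using extended Euclidean algorithm.
We get x₀ = 184, y₀ = -176.
Check: 45*184 + 47*-176 = 8 = 8 ✓

Step 3: Write the general solution.
x = 184 + (47/1)t = 184 + 47t
y = -176 - (45/1)t = -176 - 45t
for any integer t.

x = 184 + 47t, y = -176 - 45t for integer t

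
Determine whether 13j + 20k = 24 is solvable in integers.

Step 1: Compute gcd(13, 20).
gcd(13, 20) = 1

Step 2: Check divisibility.
Does 1 divide 24? 24 = 1 x 24, so yes.

By the theorem on linear Diophantine equations, 13j + 20k = 24 has integer solutions if and only if gcd(13, 20) divides 24. Since 1 | 24, solutions exist.

Yes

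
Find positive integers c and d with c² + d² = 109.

We need to find integers c, d > 0 such that c² + d² = 109.
Trying c = 3: d² = 109 - 3² = 109 - 9 = 100
d = 10
Check: 3² + 10² = 9 + 100 = 109 ✓

109 = 3² + 10²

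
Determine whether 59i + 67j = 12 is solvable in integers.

Step 1: Compute gcd(59, 67).
gcd(59, 67) = 1

Step 2: Check divisibility.
Does 1 divide 12? 12 = 1 x 12, so yes.

By the theorem on linear Diophantine equations, 59i + 67j = 12 has integer solutions if and only if gcd(59, 67) divides 12. Since 1 | 12, solutions exist.

Yes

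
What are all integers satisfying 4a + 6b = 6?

Step 1: Compute gcd(4, 6) = 2.
Since 2 divides 6, solutions exist.

Step 2: Find a particular solution using extended Euclidean algorithm.
We get a₀ = -3, b₀ = 3.
Check: 4*-3 + 6*3 = 6 = 6 ✓

Step 3: Write the general solution.
a = -3 + (6/2)t = -3 + 3t
b = 3 - (4/2)t = 3 - 2t
for any integer t.

a = -3 + 3t, b = 3 - 2t for integer t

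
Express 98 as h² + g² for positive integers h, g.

We need to find integers h, g > 0 such that h² + g² = 98.
Trying h = 7: g² = 98 - 7² = 98 - 49 = 49
g = 7
Check: 7² + 7² = 49 + 49 = 98 ✓

98 = 7² + 7²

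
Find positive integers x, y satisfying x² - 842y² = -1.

We need x² = 842y² - 1. Try successive y:
y = 1: x² = 842·1² - 1 = 841 = 29² ✓
Check: 29² - 842·1² = 841 - 842 = -1 ✓

x = 29, y = 1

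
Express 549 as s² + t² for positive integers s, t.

We need to find integers s, t > 0 such that s² + t² = 549.
Trying s = 15: t² = 549 - 15² = 549 - 225 = 324
t = 18
Check: 15² + 18² = 225 + 324 = 549 ✓

549 = 15² + 18²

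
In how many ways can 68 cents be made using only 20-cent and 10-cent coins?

We need non-negative integers (x, y) with 20x + 10y = 68.
For each x from 0 to 3, check if (68 - 20x) is a non-negative multiple of 10.
Solutions (x, y): none
Count: 0

0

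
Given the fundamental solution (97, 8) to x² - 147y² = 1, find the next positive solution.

Solutions to x² - Dy² = 1 are generated by powers of (x₀ + y₀√D).
The next solution satisfies x₁ + y₁√147 = (x₀ + y₀√147)², giving:
x₁ = x₀² + 147y₀² = 97² + 147·8² = 9409 + 9408 = 18817
y₁ = 2x₀y₀ = 2·97·8 = 1552

Verify: 18817² - 147·1552² = 354079489 - 354079488 = 1 ✓

x = 18817, y = 1552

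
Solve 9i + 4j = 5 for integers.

Step 1: Check solvability.
gcd(9, 4) = 1
Since 1 divides 5, solutions exist.

Step 2: Apply extended Euclidean algorithm to find gcd.
We find integers such that 9*x0 + 4*y0 = 1

Step 3: Scale the particular solution.
Multiply by 5/1 = 5:
i = 5, j = -10

Step 4: Verify.
9*(5) + 4*(-10) = 5 = 5 ✓

i = 5, j = -10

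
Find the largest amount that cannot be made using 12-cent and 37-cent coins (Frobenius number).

For two coprime denominations a and b, the Frobenius number (largest value not representable as a non-negative combination) is ab - a - b.
Here gcd(12, 37) = 1, so they are coprime.
F(12, 37) = 12·37 - 12 - 37 = 444 - 49 = 395

395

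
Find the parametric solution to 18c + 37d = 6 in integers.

Step 1: Compute gcd(18, 37) = 1.
Since 1 divides 6, solutions exist.

Step 2: Find a particular solution using extended Euclidean algorithm.
We get c₀ = -12, d₀ = 6.
Check: 18*-12 + 37*6 = 6 = 6 ✓

Step 3: Write the general solution.
c = -12 + (37/1)t = -12 + 37t
d = 6 - (18/1)t = 6 - 18t
for any integer t.

c = -12 + 37t, d = 6 - 18t for integer t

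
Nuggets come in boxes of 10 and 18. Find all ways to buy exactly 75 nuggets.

We need non-negative integers (x, y) with 10x + 18y = 75.
For each x in 0..7, check if 75 - 10x is a non-negative multiple of 18.
No x yields an integer y ≥ 0.

No solution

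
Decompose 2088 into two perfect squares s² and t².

We need to find integers s, t > 0 such that s² + t² = 2088.
Trying s = 18: t² = 2088 - 18² = 2088 - 324 = 1764
t = 42
Check: 18² + 42² = 324 + 1764 = 2088 ✓

2088 = 18² + 42²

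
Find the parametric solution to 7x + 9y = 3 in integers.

Step 1: Compute gcd(7, 9) = 1.
Since 1 divides 3, solutions exist.

Step 2: Find a particular solution using extended Euclidean algorithm.
We get x₀ = 12, y₀ = -9.
Check: 7*12 + 9*-9 = 3 = 3 ✓

Step 3: Write the general solution.
x = 12 + (9/1)t = 12 + 9t
y = -9 - (7/1)t = -9 - 7t
for any integer t.

x = 12 + 9t, y = -9 - 7t for integer t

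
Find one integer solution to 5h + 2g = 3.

Step 1: Check solvability.
gcd(5, 2) = 1
Since 1 divides 3, solutions exist.

Step 2: Apply extended Euclidean algorithm to find gcd.
We find integers such that 5*x0 + 2*y0 = 1

Step 3: Scale the particular solution.
Multiply by 3/1 = 3:
h = 3, g = -6

Step 4: Verify.
5*(3) + 2*(-6) = 3 = 3 ✓

h = 3, g = -6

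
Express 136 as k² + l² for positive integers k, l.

We need to find integers k, l > 0 such that k² + l² = 136.
Trying k = 6: l² = 136 - 6² = 136 - 36 = 100
l = 10
Check: 6² + 10² = 36 + 100 = 136 ✓

136 = 6² + 10²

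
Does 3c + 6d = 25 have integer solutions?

Step 1: Compute gcd(3, 6).
gcd(3, 6) = 3

Step 2: Check divisibility.
Does 3 divide 25? 25 = 3 x 8 + 1, so no.

By the theorem on linear Diophantine equations, 3c + 6d = 25 has integer solutions if and only if gcd(3, 6) divides 25. Since 3 does not divide 25, no solutions exist.

No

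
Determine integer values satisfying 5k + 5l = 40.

Step 1: Check solvability.
gcd(5, 5) = 5
Since 5 divides 40, solutions exist.

Step 2: Apply extended Euclidean algorithm to find gcd.
We find integers such that 5*x0 + 5*y0 = 5

Step 3: Scale the particular solution.
Multiply by 40/5 = 8:
k = 0, l = 8

Step 4: Verify.
5*(0) + 5*(8) = 40 = 40 ✓

k = 0, l = 8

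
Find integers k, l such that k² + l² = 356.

We need to find integers k, l > 0 such that k² + l² = 356.
Trying k = 10: l² = 356 - 10² = 356 - 100 = 256
l = 16
Check: 10² + 16² = 100 + 256 = 356 ✓

356 = 10² + 16²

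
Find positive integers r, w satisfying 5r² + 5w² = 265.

Try small values of r and check whether (265 - 5r²)/5 is a perfect square.
r = 7: 5·7² = 245, so 5w² = 265 - 245 = 20, giving w² = 4, w = 2.
Check: 5·7² + 5·2² = 245 + 20 = 265 ✓

r = 7, w = 2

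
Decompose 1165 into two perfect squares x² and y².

We need to find integers x, y > 0 such that x² + y² = 1165.
Trying x = 3: y² = 1165 - 3² = 1165 - 9 = 1156
y = 34
Check: 3² + 34² = 9 + 1156 = 1165 ✓

1165 = 3² + 34²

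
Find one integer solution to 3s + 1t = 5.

Step 1: Check solvability.
gcd(3, 1) = 1
Since 1 divides 5, solutions exist.

Step 2: Apply extended Euclidean algorithm to find gcd.
We find integers such that 3*x0 + 1*y0 = 1

Step 3: Scale the particular solution.
Multiply by 5/1 = 5:
s = 0, t = 5

Step 4: Verify.
3*(0) + 1*(5) = 5 = 5 ✓

s = 0, t = 5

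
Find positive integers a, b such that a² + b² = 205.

Search for a with 205 - a² a perfect square.
a = 3: 205 - 3² = 205 - 9 = 196 = 14² ✓
So a = 3, b = 14.

a = 3, b = 14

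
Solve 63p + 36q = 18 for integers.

Step 1: Check solvability.
gcd(63, 36) = 9
Since 9 divides 18, solutions exist.

Step 2: Apply extended Euclidean algorithm to find gcd.
We find integers such that 63*x0 + 36*y0 = 9

Step 3: Scale the particular solution.
Multiply by 18/9 = 2:
p = -2, q = 4

Step 4: Verify.
63*(-2) + 36*(4) = 18 = 18 ✓

p = -2, q = 4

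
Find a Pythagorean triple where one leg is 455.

We need the other leg and hypotenuse such that 455² + x² = c².
Take x = 528, c = 697: 455² + 528² = 207025 + 278784 = 485809 = 697² ✓
Triple: (455, 528, 697)

(455, 528, 697)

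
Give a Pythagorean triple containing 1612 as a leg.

We need the other leg and hypotenuse such that 1612² + x² = c².
Take x = 285, c = 1637: 1612² + 285² = 2598544 + 81225 = 2679769 = 1637² ✓
Triple: (285, 1612, 1637)

(285, 1612, 1637)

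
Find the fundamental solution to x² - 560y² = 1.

We seek the smallest positive integers (x, y) with x² - 560y² = 1, i.e., x² = 560y² + 1.
Try successive y values:
y = 1: x² = 560·1² + 1 = 561, not a perfect square
y = 2: x² = 560·2² + 1 = 2241, not a perfect square
y = 3: x² = 560·3² + 1 = 5041, x = 71 ✓

Verify: 71² - 560·3² = 5041 - 5040 = 1 ✓

x = 71, y = 3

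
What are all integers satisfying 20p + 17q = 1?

Step 1: Compute gcd(20, 17) = 1.
Since 1 divides 1, solutions exist.

Step 2: Find a particular solution using extended Euclidean algorithm.
We get p₀ = 6, q₀ = -7.
Check: 20*6 + 17*-7 = 1 = 1 ✓

Step 3: Write the general solution.
p = 6 + (17/1)t = 6 + 17t
q = -7 - (20/1)t = -7 - 20t
for any integer t.

p = 6 + 17t, q = -7 - 20t for integer t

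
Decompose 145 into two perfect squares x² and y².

We need to find integers x, y > 0 such that x² + y² = 145.
Trying x = 1: y² = 145 - 1² = 145 - 1 = 144
y = 12
Check: 1² + 12² = 1 + 144 = 145 ✓

145 = 1² + 12²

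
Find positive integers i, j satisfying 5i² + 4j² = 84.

Try small values of i and check whether (84 - 5i²)/4 is a perfect square.
i = 2: 5·2² = 20, so 4j² = 84 - 20 = 64, giving j² = 16, j = 4.
Check: 5·2² + 4·4² = 20 + 64 = 84 ✓

i = 2, j = 4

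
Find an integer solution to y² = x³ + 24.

Try small integer x values and check whether x³ + 24 is a perfect square.
x = -2: x³ + 24 = -2³ + 24 = -8 + 24 = 16
Is 16 a perfect square? 4² = 16 ✓
So (x, y) = (-2, 4) is a solution.

x = -2, y = 4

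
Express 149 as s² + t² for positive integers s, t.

We need to find integers s, t > 0 such that s² + t² = 149.
Trying s = 7: t² = 149 - 7² = 149 - 49 = 100
t = 10
Check: 7² + 10² = 49 + 100 = 149 ✓

149 = 7² + 10²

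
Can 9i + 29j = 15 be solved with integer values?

Step 1: Compute gcd(9, 29).
gcd(9, 29) = 1

Step 2: Check divisibility.
Does 1 divide 15? 15 = 1 x 15, so yes.

By the theorem on linear Diophantine equations, 9i + 29j = 15 has integer solutions if and only if gcd(9, 29) divides 15. Since 1 | 15, solutions exist.

Yes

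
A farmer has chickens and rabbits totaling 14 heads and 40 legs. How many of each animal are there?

Let c = chickens, r = rabbits.
Heads: c + r = 14
Legs: 2c + 4r = 40
From the first equation, c = 14 - r. Substitute:
2(14 - r) + 4r = 40
28 + 2r = 40
r = (40 - 28)/2 = 6
c = 14 - 6 = 8

Chickens: 8, Rabbits: 6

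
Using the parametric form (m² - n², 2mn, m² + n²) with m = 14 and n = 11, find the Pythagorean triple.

a = m² - n² = 14² - 11² = 196 - 121 = 75
b = 2mn = 2·14·11 = 308
c = m² + n² = 196 + 121 = 317
Verify: 75² + 308² = 5625 + 94864 = 100489 = 317² ✓

(75, 308, 317)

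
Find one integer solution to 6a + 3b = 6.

Step 1: Check solvability.
gcd(6, 3) = 3
Since 3 divides 6, solutions exist.

Step 2: Apply extended Euclidean algorithm to find gcd.
We find integers such that 6*x0 + 3*y0 = 3

Step 3: Scale the particular solution.
Multiply by 6/3 = 2:
a = 0, b = 2

Step 4: Verify.
6*(0) + 3*(2) = 6 = 6 ✓

a = 0, b = 2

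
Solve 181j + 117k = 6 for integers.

Step 1: Check solvability.
gcd(181, 117) = 1
Since 1 divides 6, solutions exist.

Step 2: Apply extended Euclidean algorithm to find gcd.
We find integers such that 181*x0 + 117*y0 = 1

Step 3: Scale the particular solution.
Multiply by 6/1 = 6:
j = -318, k = 492

Step 4: Verify.
181*(-318) + 117*(492) = 6 = 6 ✓

j = -318, k = 492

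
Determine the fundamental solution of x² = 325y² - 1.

We need x² = 325y² - 1. Try successive y:
y = 1: x² = 325·1² - 1 = 324 = 18² ✓
Check: 18² - 325·1² = 324 - 325 = -1 ✓

x = 18, y = 1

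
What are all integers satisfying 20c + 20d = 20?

Step 1: Compute gcd(20, 20) = 20.
Since 20 divides 20, solutions exist.

Step 2: Find a particular solution using extended Euclidean algorithm.
We get c₀ = 0, d₀ = 1.
Check: 20*0 + 20*1 = 20 = 20 ✓

Step 3: Write the general solution.
c = 0 + (20/20)t = 0 + 1t
d = 1 - (20/20)t = 1 - 1t
for any integer t.

c = 0 + 1t, d = 1 - 1t for integer t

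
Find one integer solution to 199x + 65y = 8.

Step 1: Check solvability.
gcd(199, 65) = 1
Since 1 divides 8, solutions exist.

Step 2: Apply extended Euclidean algorithm to find gcd.
We find integers such that 199*x0 + 65*y0 = 1

Step 3: Scale the particular solution.
Multiply by 8/1 = 8:
x = -128, y = 392

Step 4: Verify.
199*(-128) + 65*(392) = 8 = 8 ✓

x = -128, y = 392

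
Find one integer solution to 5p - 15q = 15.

Step 1: Check solvability.
gcd(5, 15) = 5
Since 5 divides 15, solutions exist.

Step 2: Apply extended Euclidean algorithm to find gcd.
We find integers such that 5*x0 + 15*y0 = 5

Step 3: Scale the particular solution.
Multiply by 15/5 = 3:
p = 3, q = 0

Step 4: Verify.
5*(3) - 15*(0) = 15 = 15 ✓

p = 3, q = 0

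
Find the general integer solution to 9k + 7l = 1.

Step 1: Compute gcd(9, 7) = 1.
Since 1 divides 1, solutions exist.

Step 2: Find a particular solution using extended Euclidean algorithm.
We get k₀ = -3, l₀ = 4.
Check: 9*-3 + 7*4 = 1 = 1 ✓

Step 3: Write the general solution.
k = -3 + (7/1)t = -3 + 7t
l = 4 - (9/1)t = 4 - 9t
for any integer t.

k = -3 + 7t, l = 4 - 9t for integer t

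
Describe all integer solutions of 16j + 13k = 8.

Step 1: Compute gcd(16, 13) = 1.
Since 1 divides 8, solutions exist.

Step 2: Find a particular solution using extended Euclidean algorithm.
We get j₀ = -32, k₀ = 40.
Check: 16*-32 + 13*40 = 8 = 8 ✓

Step 3: Write the general solution.
j = -32 + (13/1)t = -32 + 13t
k = 40 - (16/1)t = 40 - 16t
for any integer t.

j = -32 + 13t, k = 40 - 16t for integer t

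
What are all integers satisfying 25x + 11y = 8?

Step 1: Compute gcd(25, 11) = 1.
Since 1 divides 8, solutions exist.

Step 2: Find a particular solution using extended Euclidean algorithm.
We get x₀ = 32, y₀ = -72.
Check: 25*32 + 11*-72 = 8 = 8 ✓

Step 3: Write the general solution.
x = 32 + (11/1)t = 32 + 11t
y = -72 - (25/1)t = -72 - 25t
for any integer t.

x = 32 + 11t, y = -72 - 25t for integer t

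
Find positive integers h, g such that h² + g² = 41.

Search for h with 41 - h² a perfect square.
h = 4: 41 - 4² = 41 - 16 = 25 = 5² ✓
So h = 4, g = 5.

h = 4, g = 5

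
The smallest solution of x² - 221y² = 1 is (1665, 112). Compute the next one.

Solutions to x² - Dy² = 1 are generated by powers of (x₀ + y₀√D).
The next solution satisfies x₁ + y₁√221 = (x₀ + y₀√221)², giving:
x₁ = x₀² + 221y₀² = 1665² + 221·112² = 2772225 + 2772224 = 5544449
y₁ = 2x₀y₀ = 2·1665·112 = 372960

Verify: 5544449² - 221·372960² = 30740914713601 - 30740914713600 = 1 ✓

x = 5544449, y = 372960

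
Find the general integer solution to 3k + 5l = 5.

Step 1: Compute gcd(3, 5) = 1.
Since 1 divides 5, solutions exist.

Step 2: Find a particular solution using extended Euclidean algorithm.
We get k₀ = 10, l₀ = -5.
Check: 3*10 + 5*-5 = 5 = 5 ✓

Step 3: Write the general solution.
k = 10 + (5/1)t = 10 + 5t
l = -5 - (3/1)t = -5 - 3t
for any integer t.

k = 10 + 5t, l = -5 - 3t for integer t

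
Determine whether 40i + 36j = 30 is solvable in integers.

Step 1: Compute gcd(40, 36).
gcd(40, 36) = 4

Step 2: Check divisibility.
Does 4 divide 30? 30 = 4 x 7 + 2, so no.

By the theorem on linear Diophantine equations, 40i + 36j = 30 has integer solutions if and only if gcd(40, 36) divides 30. Since 4 does not divide 30, no solutions exist.

No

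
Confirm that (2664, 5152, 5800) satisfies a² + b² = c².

Compute a² + b² = 2664² + 5152² = 7096896 + 26543104 = 33640000
Compute c² = 5800² = 33640000
Since 33640000 = 33640000, confirmed.

Yes, it is a Pythagorean triple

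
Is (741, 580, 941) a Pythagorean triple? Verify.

Compute a² + b² = 741² + 580² = 549081 + 336400 = 885481
Compute c² = 941² = 885481
Since 885481 = 885481, confirmed.

Yes, it is a Pythagorean triple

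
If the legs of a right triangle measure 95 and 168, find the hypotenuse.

c² = a² + b² = 95² + 168² = 9025 + 28224 = 37249
c = 193

193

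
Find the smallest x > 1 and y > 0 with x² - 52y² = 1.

We seek the smallest positive integers (x, y) with x² - 52y² = 1, i.e., x² = 52y² + 1.
Try successive y values:
y = 1: x² = 52·1² + 1 = 53, not a perfect square
y = 2: x² = 52·2² + 1 = 209, not a perfect square
y = 3: x² = 52·3² + 1 = 469, not a perfect square
... continuing the search (or via continued fractions) ...
y = 90: x² = 52·90² + 1 = 421201, x = 649 ✓

Verify: 649² - 52·90² = 421201 - 421200 = 1 ✓

x = 649, y = 90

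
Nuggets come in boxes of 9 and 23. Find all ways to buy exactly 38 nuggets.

We need non-negative integers (x, y) with 9x + 23y = 38.
For each x in 0..4, check if 38 - 9x is a non-negative multiple of 23.
No x yields an integer y ≥ 0.

No solution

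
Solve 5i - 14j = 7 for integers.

Step 1: Check solvability.
gcd(5, 14) = 1
Since 1 divides 7, solutions exist.

Step 2: Apply extended Euclidean algorithm to find gcd.
We find integers such that 5*x0 + 14*y0 = 1

Step 3: Scale the particular solution.
Multiply by 7/1 = 7:
i = 21, j = 7

Step 4: Verify.
5*(21) - 14*(7) = 7 = 7 ✓

i = 21, j = 7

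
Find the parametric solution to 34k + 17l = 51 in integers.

Step 1: Compute gcd(34, 17) = 17.
Since 17 divides 51, solutions exist.

Step 2: Find a particular solution using extended Euclidean algorithm.
We get k₀ = 0, l₀ = 3.
Check: 34*0 + 17*3 = 51 = 51 ✓

Step 3: Write the general solution.
k = 0 + (17/17)t = 0 + 1t
l = 3 - (34/17)t = 3 - 2t
for any integer t.

k = 0 + 1t, l = 3 - 2t for integer t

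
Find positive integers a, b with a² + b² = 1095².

We need a² + b² = 1095² = 1199025.
Trying: 81² + 1092² = 6561 + 1192464 = 1199025 ✓

(81, 1092, 1095)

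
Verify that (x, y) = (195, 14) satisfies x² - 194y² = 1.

Compute x² = 195² = 38025
Compute 194y² = 194·14² = 194·196 = 38024
x² - 194y² = 38025 - 38024 = 1
Since this equals 1, (195, 14) is a solution.

Yes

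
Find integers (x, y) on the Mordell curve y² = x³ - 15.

Try small integer x values and check whether x³ - 15 is a perfect square.
x = 4: x³ - 15 = 4³ - 15 = 64 - 15 = 49
Is 49 a perfect square? 7² = 49 ✓
So (x, y) = (4, -7) is a solution.

x = 4, y = -7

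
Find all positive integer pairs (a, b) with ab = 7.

The positive divisors of 7 are: 1, 7.
Each divisor d gives the pair (d, 7/d):
(1, 7), (7, 1)

(1, 7), (7, 1)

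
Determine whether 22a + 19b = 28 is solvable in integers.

Step 1: Compute gcd(22, 19).
gcd(22, 19) = 1

Step 2: Check divisibility.
Does 1 divide 28? 28 = 1 x 28, so yes.

By the theorem on linear Diophantine equations, 22a + 19b = 28 has integer solutions if and only if gcd(22, 19) divides 28. Since 1 | 28, solutions exist.

Yes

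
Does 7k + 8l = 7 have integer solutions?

Step 1: Compute gcd(7, 8).
gcd(7, 8) = 1

Step 2: Check divisibility.
Does 1 divide 7? 7 = 1 x 7, so yes.

By the theorem on linear Diophantine equations, 7k + 8l = 7 has integer solutions if and only if gcd(7, 8) divides 7. Since 1 | 7, solutions exist.

Yes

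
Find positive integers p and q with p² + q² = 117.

We need to find integers p, q > 0 such that p² + q² = 117.
Trying p = 6: q² = 117 - 6² = 117 - 36 = 81
q = 9
Check: 6² + 9² = 36 + 81 = 117 ✓

117 = 6² + 9²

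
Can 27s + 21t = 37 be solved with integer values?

Step 1: Compute gcd(27, 21).
gcd(27, 21) = 3

Step 2: Check divisibility.
Does 3 divide 37? 37 = 3 x 12 + 1, so no.

By the theorem on linear Diophantine equations, 27s + 21t = 37 has integer solutions if and only if gcd(27, 21) divides 37. Since 3 does not divide 37, no solutions exist.

No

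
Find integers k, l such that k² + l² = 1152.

We need to find integers k, l > 0 such that k² + l² = 1152.
Trying k = 24: l² = 1152 - 24² = 1152 - 576 = 576
l = 24
Check: 24² + 24² = 576 + 576 = 1152 ✓

1152 = 24² + 24²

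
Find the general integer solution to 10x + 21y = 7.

Step 1: Compute gcd(10, 21) = 1.
Since 1 divides 7, solutions exist.

Step 2: Find a particular solution using extended Euclidean algorithm.
We get x₀ = -14, y₀ = 7.
Check: 10*-14 + 21*7 = 7 = 7 ✓

Step 3: Write the general solution.
x = -14 + (21/1)t = -14 + 21t
y = 7 - (10/1)t = 7 - 10t
for any integer t.

x = -14 + 21t, y = 7 - 10t for integer t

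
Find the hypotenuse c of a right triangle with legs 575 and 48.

c² = a² + b² = 575² + 48² = 330625 + 2304 = 332929
c = sqrt(332929) = 577

577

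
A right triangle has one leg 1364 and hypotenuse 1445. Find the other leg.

a² = c² - b² = 2088025 - 1860496 = 227529
a = 477

477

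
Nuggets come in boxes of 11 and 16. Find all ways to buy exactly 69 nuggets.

We need non-negative integers (x, y) with 11x + 16y = 69.
For each x in 0..6, check if 69 - 11x is a non-negative multiple of 16.
No x yields an integer y ≥ 0.

No solution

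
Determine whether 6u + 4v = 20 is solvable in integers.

Step 1: Compute gcd(6, 4).
gcd(6, 4) = 2

Step 2: Check divisibility.
Does 2 divide 20? 20 = 2 x 10, so yes.

By the theorem on linear Diophantine equations, 6u + 4v = 20 has integer solutions if and only if gcd(6, 4) divides 20. Since 2 | 20, solutions exist.

Yes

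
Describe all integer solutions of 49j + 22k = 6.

Step 1: Compute gcd(49, 22) = 1.
Since 1 divides 6, solutions exist.

Step 2: Find a particular solution using extended Euclidean algorithm.
We get j₀ = 54, k₀ = -120.
Check: 49*54 + 22*-120 = 6 = 6 ✓

Step 3: Write the general solution.
j = 54 + (22/1)t = 54 + 22t
k = -120 - (49/1)t = -120 - 49t
for any integer t.

j = 54 + 22t, k = -120 - 49t for integer t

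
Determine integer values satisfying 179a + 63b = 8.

Step 1: Check solvability.
gcd(179, 63) = 1
Since 1 divides 8, solutions exist.

Step 2: Apply extended Euclidean algorithm to find gcd.
We find integers such that 179*x0 + 63*y0 = 1

Step 3: Scale the particular solution.
Multiply by 8/1 = 8:
a = -152, b = 432

Step 4: Verify.
179*(-152) + 63*(432) = 8 = 8 ✓

a = -152, b = 432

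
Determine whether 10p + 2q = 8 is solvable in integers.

Step 1: Compute gcd(10, 2).
gcd(10, 2) = 2

Step 2: Check divisibility.
Does 2 divide 8? 8 = 2 x 4, so yes.

By the theorem on linear Diophantine equations, 10p + 2q = 8 has integer solutions if and only if gcd(10, 2) divides 8. Since 2 | 8, solutions exist.

Yes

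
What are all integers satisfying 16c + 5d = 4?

Step 1: Compute gcd(16, 5) = 1.
Since 1 divides 4, solutions exist.

Step 2: Find a particular solution using extended Euclidean algorithm.
We get c₀ = 4, d₀ = -12.
Check: 16*4 + 5*-12 = 4 = 4 ✓

Step 3: Write the general solution.
c = 4 + (5/1)t = 4 + 5t
d = -12 - (16/1)t = -12 - 16t
for any integer t.

c = 4 + 5t, d = -12 - 16t for integer t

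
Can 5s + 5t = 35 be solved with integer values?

Step 1: Compute gcd(5, 5).
gcd(5, 5) = 5

Step 2: Check divisibility.
Does 5 divide 35? 35 = 5 x 7, so yes.

By the theorem on linear Diophantine equations, 5s + 5t = 35 has integer solutions if and only if gcd(5, 5) divides 35. Since 5 | 35, solutions exist.

Yes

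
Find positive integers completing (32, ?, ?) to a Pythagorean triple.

We need the other leg and hypotenuse such that 32² + x² = c².
Take x = 255, c = 257: 32² + 255² = 1024 + 65025 = 66049 = 257² ✓
Triple: (255, 32, 257)

(255, 32, 257)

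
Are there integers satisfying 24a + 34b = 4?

Step 1: Compute gcd(24, 34).
gcd(24, 34) = 2

Step 2: Check divisibility.
Does 2 divide 4? 4 = 2 x 2, so yes.

By the theorem on linear Diophantine equations, 24a + 34b = 4 has integer solutions if and only if gcd(24, 34) divides 4. Since 2 | 4, solutions exist.

Yes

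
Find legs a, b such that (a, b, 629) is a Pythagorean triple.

We need a² + b² = 629² = 395641.
Trying: 621² + 100² = 385641 + 10000 = 395641 ✓

(621, 100, 629)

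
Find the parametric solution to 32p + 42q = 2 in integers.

Step 1: Compute gcd(32, 42) = 2.
Since 2 divides 2, solutions exist.

Step 2: Find a particular solution using extended Euclidean algorithm.
We get p₀ = 4, q₀ = -3.
Check: 32*4 + 42*-3 = 2 = 2 ✓

Step 3: Write the general solution.
p = 4 + (42/2)t = 4 + 21t
q = -3 - (32/2)t = -3 - 16t
for any integer t.

p = 4 + 21t, q = -3 - 16t for integer t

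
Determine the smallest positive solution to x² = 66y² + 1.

We seek the smallest positive integers (x, y) with x² - 66y² = 1, i.e., x² = 66y² + 1.
Try successive y values:
y = 1: x² = 66·1² + 1 = 67, not a perfect square
y = 2: x² = 66·2² + 1 = 265, not a perfect square
y = 3: x² = 66·3² + 1 = 595, not a perfect square
... continuing the search (or via continued fractions) ...
y = 8: x² = 66·8² + 1 = 4225, x = 65 ✓

Verify: 65² - 66·8² = 4225 - 4224 = 1 ✓

x = 65, y = 8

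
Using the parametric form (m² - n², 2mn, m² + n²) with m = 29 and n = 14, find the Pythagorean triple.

a = m² - n² = 841 - 196 = 645
b = 2mn = 2·29·14 = 812
c = m² + n² = 841 + 196 = 1037
Verify: 645² + 812² = 416025 + 659344 = 1075369 = 1037² ✓

(645, 812, 1037)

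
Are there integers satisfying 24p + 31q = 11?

Step 1: Compute gcd(24, 31).
gcd(24, 31) = 1

Step 2: Check divisibility.
Does 1 divide 11? 11 = 1 x 11, so yes.

By the theorem on linear Diophantine equations, 24p + 31q = 11 has integer solutions if and only if gcd(24, 31) divides 11. Since 1 | 11, solutions exist.

Yes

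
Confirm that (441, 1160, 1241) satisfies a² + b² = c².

Compute a² + b² = 441² + 1160² = 194481 + 1345600 = 1540081
Compute c² = 1241² = 1540081
Since 1540081 = 1540081, confirmed.

Yes, it is a Pythagorean triple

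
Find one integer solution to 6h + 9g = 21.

Step 1: Check solvability.
gcd(6, 9) = 3
Since 3 divides 21, solutions exist.

Step 2: Apply extended Euclidean algorithm to find gcd.
We find integers such that 6*x0 + 9*y0 = 3

Step 3: Scale the particular solution.
Multiply by 21/3 = 7:
h = -7, g = 7

Step 4: Verify.
6*(-7) + 9*(7) = 21 = 21 ✓

h = -7, g = 7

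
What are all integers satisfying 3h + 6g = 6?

Step 1: Compute gcd(3, 6) = 3.
Since 3 divides 6, solutions exist.

Step 2: Find a particular solution using extended Euclidean algorithm.
We get h₀ = 2, g₀ = 0.
Check: 3*2 + 6*0 = 6 = 6 ✓

Step 3: Write the general solution.
h = 2 + (6/3)t = 2 + 2t
g = 0 - (3/3)t = 0 - 1t
for any integer t.

h = 2 + 2t, g = 0 - 1t for integer t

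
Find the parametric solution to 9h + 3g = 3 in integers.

Step 1: Compute gcd(9, 3) = 3.
Since 3 divides 3, solutions exist.

Step 2: Find a particular solution using extended Euclidean algorithm.
We get h₀ = 0, g₀ = 1.
Check: 9*0 + 3*1 = 3 = 3 ✓

Step 3: Write the general solution.
h = 0 + (3/3)t = 0 + 1t
g = 1 - (9/3)t = 1 - 3t
for any integer t.

h = 0 + 1t, g = 1 - 3t for integer t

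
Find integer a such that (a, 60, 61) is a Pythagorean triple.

a² = c² - b² = 61² - 60² = 3721 - 3600 = 121
a = sqrt(121) = 11

11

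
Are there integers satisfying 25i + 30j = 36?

Step 1: Compute gcd(25, 30).
gcd(25, 30) = 5

Step 2: Check divisibility.
Does 5 divide 36? 36 = 5 x 7 + 1, so no.

By the theorem on linear Diophantine equations, 25i + 30j = 36 has integer solutions if and only if gcd(25, 30) divides 36. Since 5 does not divide 36, no solutions exist.

No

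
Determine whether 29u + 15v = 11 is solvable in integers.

Step 1: Compute gcd(29, 15).
gcd(29, 15) = 1

Step 2: Check divisibility.
Does 1 divide 11? 11 = 1 x 11, so yes.

By the theorem on linear Diophantine equations, 29u + 15v = 11 has integer solutions if and only if gcd(29, 15) divides 11. Since 1 | 11, solutions exist.

Yes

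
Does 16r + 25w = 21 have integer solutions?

Step 1: Compute gcd(16, 25).
gcd(16, 25) = 1

Step 2: Check divisibility.
Does 1 divide 21? 21 = 1 x 21, so yes.

By the theorem on linear Diophantine equations, 16r + 25w = 21 has integer solutions if and only if gcd(16, 25) divides 21. Since 1 | 21, solutions exist.

Yes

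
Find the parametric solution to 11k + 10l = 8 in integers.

Step 1: Compute gcd(11, 10) = 1.
Since 1 divides 8, solutions exist.

Step 2: Find a particular solution using extended Euclidean algorithm.
We get k₀ = 8, l₀ = -8.
Check: 11*8 + 10*-8 = 8 = 8 ✓

Step 3: Write the general solution.
k = 8 + (10/1)t = 8 + 10t
l = -8 - (11/1)t = -8 - 11t
for any integer t.

k = 8 + 10t, l = -8 - 11t for integer t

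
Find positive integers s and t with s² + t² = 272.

We need to find integers s, t > 0 such that s² + t² = 272.
Trying s = 4: t² = 272 - 4² = 272 - 16 = 256
t = 16
Check: 4² + 16² = 16 + 256 = 272 ✓

272 = 4² + 16²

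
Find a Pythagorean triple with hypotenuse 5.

We need a² + b² = 5² = 25.
Trying: 3² + 4² = 9 + 16 = 25 ✓

(3, 4, 5)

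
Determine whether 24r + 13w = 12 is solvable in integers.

Step 1: Compute gcd(24, 13).
gcd(24, 13) = 1

Step 2: Check divisibility.
Does 1 divide 12? 12 = 1 x 12, so yes.

By the theorem on linear Diophantine equations, 24r + 13w = 12 has integer solutions if and only if gcd(24, 13) divides 12. Since 1 | 12, solutions exist.

Yes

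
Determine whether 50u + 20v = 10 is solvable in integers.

Step 1: Compute gcd(50, 20).
gcd(50, 20) = 10

Step 2: Check divisibility.
Does 10 divide 10? 10 = 10 x 1, so yes.

By the theorem on linear Diophantine equations, 50u + 20v = 10 has integer solutions if and only if gcd(50, 20) divides 10. Since 10 | 10, solutions exist.

Yes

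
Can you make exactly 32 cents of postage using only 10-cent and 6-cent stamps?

We need non-negative x, y with 10x + 6y = 32.
gcd(10, 6) = 2 divides 32, so integer solutions exist.
Search for a non-negative one: x = 2 gives 6y = 32 - 20 = 12, so y = 2.
Check: 10·2 + 6·2 = 32 ✓

Yes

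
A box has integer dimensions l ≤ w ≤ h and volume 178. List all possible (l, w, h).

Iterate l from 1 to ⌊178^(1/3)⌋. For each l dividing 178, iterate w ≥ l with w dividing 178/l, and set h = 178/(l·w).
Triples found (2): (1×1×178), (1×2×89)

(1×1×178), (1×2×89)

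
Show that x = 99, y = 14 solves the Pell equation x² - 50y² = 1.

Compute x² = 99² = 9801
Compute 50y² = 50·14² = 50·196 = 9800
x² - 50y² = 9801 - 9800 = 1
Since this equals 1, (99, 14) is a solution.

Yes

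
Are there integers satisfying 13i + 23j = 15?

Step 1: Compute gcd(13, 23).
gcd(13, 23) = 1

Step 2: Check divisibility.
Does 1 divide 15? 15 = 1 x 15, so yes.

By the theorem on linear Diophantine equations, 13i + 23j = 15 has integer solutions if and only if gcd(13, 23) divides 15. Since 1 | 15, solutions exist.

Yes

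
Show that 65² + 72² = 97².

Compute a² + b² = 65² + 72² = 4225 + 5184 = 9409
Compute c² = 97² = 9409
Since 9409 = 9409, confirmed.

Yes, it is a Pythagorean triple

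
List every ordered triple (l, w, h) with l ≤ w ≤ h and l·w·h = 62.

Iterate l from 1 to ⌊62^(1/3)⌋. For each l dividing 62, iterate w ≥ l with w dividing 62/l, and set h = 62/(l·w).
Triples found (2): (1×1×62), (1×2×31)

(1×1×62), (1×2×31)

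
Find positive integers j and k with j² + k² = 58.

We need to find integers j, k > 0 such that j² + k² = 58.
Trying j = 3: k² = 58 - 3² = 58 - 9 = 49
k = 7
Check: 3² + 7² = 9 + 49 = 58 ✓

58 = 3² + 7²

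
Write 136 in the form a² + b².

We need to find integers a, b > 0 such that a² + b² = 136.
Trying a = 6: b² = 136 - 6² = 136 - 36 = 100
b = 10
Check: 6² + 10² = 36 + 100 = 136 ✓

136 = 6² + 10²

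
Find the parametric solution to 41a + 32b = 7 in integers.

Step 1: Compute gcd(41, 32) = 1.
Since 1 divides 7, solutions exist.

Step 2: Find a particular solution using extended Euclidean algorithm.
We get a₀ = -49, b₀ = 63.
Check: 41*-49 + 32*63 = 7 = 7 ✓

Step 3: Write the general solution.
a = -49 + (32/1)t = -49 + 32t
b = 63 - (41/1)t = 63 - 41t
for any integer t.

a = -49 + 32t, b = 63 - 41t for integer t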